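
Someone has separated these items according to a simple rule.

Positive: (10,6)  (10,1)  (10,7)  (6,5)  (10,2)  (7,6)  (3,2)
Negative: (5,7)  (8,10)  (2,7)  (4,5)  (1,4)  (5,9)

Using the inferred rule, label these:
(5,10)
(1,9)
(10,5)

Negative, Negative, Positive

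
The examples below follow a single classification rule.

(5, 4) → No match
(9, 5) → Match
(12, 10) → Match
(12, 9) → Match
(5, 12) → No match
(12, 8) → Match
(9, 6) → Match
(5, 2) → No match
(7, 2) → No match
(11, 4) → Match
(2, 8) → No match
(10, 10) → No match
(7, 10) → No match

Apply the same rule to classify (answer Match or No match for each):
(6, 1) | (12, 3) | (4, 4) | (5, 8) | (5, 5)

A rule that fits every label: first > second AND sum ≥ 10 — true of each 'Match' example, false of each 'No match' one.
(6, 1): 6 > 1, 6+1 = 7 — does not fit, so No match. (12, 3): 12 > 3, 12+3 = 15 — satisfies this, so Match. (4, 4): 4 = 4, 4+4 = 8 — does not fit, so No match. (5, 8): 5 < 8, 5+8 = 13 — does not fit, so No match. (5, 5): 5 = 5, 5+5 = 10 — does not fit, so No match.

No match, Match, No match, No match, No match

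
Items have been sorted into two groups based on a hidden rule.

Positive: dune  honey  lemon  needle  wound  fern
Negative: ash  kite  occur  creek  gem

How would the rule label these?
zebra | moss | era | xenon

Negative, Negative, Negative, Positive

Every 'Positive' example satisfies: contains 'n'. None of the 'Negative' examples do.
Negative: zebra, since no 'n'. Negative: moss, since no 'n'. Negative: era, since no 'n'. Positive: xenon, since has 'n'.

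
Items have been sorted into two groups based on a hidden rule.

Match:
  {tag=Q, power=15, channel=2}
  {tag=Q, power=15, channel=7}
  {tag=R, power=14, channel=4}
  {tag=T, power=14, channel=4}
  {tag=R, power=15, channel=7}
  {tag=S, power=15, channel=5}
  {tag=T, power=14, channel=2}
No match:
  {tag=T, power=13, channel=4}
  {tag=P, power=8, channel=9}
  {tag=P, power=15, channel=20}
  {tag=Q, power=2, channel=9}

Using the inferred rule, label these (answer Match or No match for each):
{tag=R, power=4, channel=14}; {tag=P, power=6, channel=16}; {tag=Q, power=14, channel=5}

No match, No match, Match

One predicate separates the groups cleanly: power ≥ 14 AND channel ≤ 7.
{tag=R, power=4, channel=14}: power = 4, channel = 14 — fails this test, so No match.
{tag=P, power=6, channel=16}: power = 6, channel = 16 — fails this test, so No match.
{tag=Q, power=14, channel=5}: power = 14, channel = 5 — checks out, so Match.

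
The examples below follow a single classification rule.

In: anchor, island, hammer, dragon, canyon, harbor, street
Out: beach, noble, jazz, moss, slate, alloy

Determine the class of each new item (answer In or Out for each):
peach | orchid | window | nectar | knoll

The common property of the 'In' items is: length 6. No 'Out' item has it.

Out, In, In, In, Out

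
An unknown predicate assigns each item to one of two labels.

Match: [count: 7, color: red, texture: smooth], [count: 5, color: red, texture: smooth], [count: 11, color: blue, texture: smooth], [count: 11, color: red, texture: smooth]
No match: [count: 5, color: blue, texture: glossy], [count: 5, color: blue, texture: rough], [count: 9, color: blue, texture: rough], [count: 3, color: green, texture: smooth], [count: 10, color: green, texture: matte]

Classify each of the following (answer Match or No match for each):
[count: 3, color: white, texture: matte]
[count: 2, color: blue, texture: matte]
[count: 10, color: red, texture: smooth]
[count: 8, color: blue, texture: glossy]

The distinguishing property — texture is smooth AND count ≥ 5 — holds for all the 'Match' cases and none of the 'No match' cases.

No match, No match, Match, No match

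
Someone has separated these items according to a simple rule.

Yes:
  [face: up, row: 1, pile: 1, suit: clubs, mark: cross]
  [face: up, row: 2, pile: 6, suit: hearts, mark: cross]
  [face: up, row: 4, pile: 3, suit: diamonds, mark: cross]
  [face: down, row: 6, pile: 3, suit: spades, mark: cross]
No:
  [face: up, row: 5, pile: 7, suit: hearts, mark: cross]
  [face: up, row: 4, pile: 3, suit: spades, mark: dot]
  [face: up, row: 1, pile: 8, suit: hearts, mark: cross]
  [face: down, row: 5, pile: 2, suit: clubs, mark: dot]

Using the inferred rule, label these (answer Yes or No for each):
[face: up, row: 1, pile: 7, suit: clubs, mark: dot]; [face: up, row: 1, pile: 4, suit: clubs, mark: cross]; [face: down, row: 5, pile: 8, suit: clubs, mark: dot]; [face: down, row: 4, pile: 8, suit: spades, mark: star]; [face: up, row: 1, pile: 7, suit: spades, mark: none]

No, Yes, No, No, No

One predicate separates the groups cleanly: mark is cross AND pile ≤ 6.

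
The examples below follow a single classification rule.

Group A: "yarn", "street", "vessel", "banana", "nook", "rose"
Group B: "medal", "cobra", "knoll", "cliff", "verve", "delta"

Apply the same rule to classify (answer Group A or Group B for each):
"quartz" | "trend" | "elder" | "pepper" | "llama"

A rule that fits every label: even length — true of each 'Group A' example, false of each 'Group B' one.
"quartz" → length 6 → Group A.
"trend" → length 5 → Group B.
"elder" → length 5 → Group B.
"pepper" → length 6 → Group A.
"llama" → length 5 → Group B.

Group A, Group B, Group B, Group A, Group B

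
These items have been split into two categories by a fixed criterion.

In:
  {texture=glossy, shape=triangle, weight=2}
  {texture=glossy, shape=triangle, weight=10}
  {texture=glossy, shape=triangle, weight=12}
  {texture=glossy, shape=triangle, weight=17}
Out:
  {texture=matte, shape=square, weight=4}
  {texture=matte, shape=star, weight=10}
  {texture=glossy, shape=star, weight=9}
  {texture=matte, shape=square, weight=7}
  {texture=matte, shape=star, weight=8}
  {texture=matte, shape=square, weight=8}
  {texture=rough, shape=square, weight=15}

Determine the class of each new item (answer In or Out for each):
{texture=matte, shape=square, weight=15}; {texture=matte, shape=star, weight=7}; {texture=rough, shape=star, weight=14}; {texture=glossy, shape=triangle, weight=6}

Out, Out, Out, In

Comparing the two groups points to one rule — shape is triangle.
{texture=matte, shape=square, weight=15} → shape is square → Out. {texture=matte, shape=star, weight=7} → shape is star → Out. {texture=rough, shape=star, weight=14} → shape is star → Out. {texture=glossy, shape=triangle, weight=6} → shape is triangle → In.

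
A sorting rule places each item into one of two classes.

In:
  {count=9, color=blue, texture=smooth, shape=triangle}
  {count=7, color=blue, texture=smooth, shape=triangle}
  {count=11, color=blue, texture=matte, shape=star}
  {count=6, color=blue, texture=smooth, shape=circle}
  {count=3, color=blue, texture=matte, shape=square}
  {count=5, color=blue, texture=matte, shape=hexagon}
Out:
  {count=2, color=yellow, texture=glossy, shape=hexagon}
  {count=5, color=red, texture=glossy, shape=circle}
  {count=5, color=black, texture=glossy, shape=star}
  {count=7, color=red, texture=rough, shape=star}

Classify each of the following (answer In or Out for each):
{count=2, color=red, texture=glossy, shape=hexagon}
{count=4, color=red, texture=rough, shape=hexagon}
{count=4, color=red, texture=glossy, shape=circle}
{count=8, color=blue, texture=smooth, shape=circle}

Out, Out, Out, In

The classifier is using: color is blue.
{count=2, color=red, texture=glossy, shape=hexagon}: color is red, doesn't qualify → Out.
{count=4, color=red, texture=rough, shape=hexagon}: color is red, doesn't qualify → Out.
{count=4, color=red, texture=glossy, shape=circle}: color is red, doesn't qualify → Out.
{count=8, color=blue, texture=smooth, shape=circle}: color is blue, matches → In.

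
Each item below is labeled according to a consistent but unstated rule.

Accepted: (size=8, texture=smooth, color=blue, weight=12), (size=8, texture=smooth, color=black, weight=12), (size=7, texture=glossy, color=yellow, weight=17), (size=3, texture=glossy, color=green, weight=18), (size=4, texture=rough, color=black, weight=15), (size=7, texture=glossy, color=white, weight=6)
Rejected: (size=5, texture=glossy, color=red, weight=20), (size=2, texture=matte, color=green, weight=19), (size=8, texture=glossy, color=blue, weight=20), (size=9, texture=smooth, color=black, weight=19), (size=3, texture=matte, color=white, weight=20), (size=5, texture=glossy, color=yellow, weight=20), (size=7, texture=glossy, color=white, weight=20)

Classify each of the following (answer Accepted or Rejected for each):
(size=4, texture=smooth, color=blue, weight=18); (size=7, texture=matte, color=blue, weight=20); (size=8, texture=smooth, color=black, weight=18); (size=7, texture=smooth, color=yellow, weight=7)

Accepted, Rejected, Accepted, Accepted

The rule appears to be: weight ≤ 18.
(size=4, texture=smooth, color=blue, weight=18) → weight = 18 → Accepted. (size=7, texture=matte, color=blue, weight=20) → weight = 20 → Rejected. (size=8, texture=smooth, color=black, weight=18) → weight = 18 → Accepted. (size=7, texture=smooth, color=yellow, weight=7) → weight = 7 → Accepted.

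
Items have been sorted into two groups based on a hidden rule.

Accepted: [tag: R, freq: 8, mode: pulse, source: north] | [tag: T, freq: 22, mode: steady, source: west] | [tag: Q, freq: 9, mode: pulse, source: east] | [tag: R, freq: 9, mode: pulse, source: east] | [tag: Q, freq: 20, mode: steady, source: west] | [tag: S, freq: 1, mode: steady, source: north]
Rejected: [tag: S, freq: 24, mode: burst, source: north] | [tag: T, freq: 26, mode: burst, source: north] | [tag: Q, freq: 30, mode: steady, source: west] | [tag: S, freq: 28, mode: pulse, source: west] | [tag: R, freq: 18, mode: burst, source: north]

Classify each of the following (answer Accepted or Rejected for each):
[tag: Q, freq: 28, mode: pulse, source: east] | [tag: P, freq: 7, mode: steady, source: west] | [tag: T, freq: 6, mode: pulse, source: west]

Rejected, Accepted, Accepted

'Accepted' ⟺ freq ≠ 18 AND freq ≤ 22.
Rejected: [tag: Q, freq: 28, mode: pulse, source: east], since freq = 28.
Accepted: [tag: P, freq: 7, mode: steady, source: west], since freq = 7.
Accepted: [tag: T, freq: 6, mode: pulse, source: west], since freq = 6.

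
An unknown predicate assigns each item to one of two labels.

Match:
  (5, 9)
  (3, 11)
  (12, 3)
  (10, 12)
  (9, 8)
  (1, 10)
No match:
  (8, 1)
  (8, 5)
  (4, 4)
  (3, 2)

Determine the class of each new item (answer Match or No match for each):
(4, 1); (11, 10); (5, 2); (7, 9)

A rule that fits every label: max ≥ 9 — true of each 'Match' example, false of each 'No match' one.
(4, 1): max 4, fails the rule → No match.
(11, 10): max 11, satisfies this → Match.
(5, 2): max 5, fails the rule → No match.
(7, 9): max 9, satisfies this → Match.

No match, Match, No match, Match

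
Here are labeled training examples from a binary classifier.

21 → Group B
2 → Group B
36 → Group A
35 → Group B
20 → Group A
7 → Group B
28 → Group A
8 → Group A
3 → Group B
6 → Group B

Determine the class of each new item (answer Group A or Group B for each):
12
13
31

All 'Group A' examples share one property — multiple of 4 — and every 'Group B' example lacks it.
12: Group A (12 = 4·3).
13: Group B (13 = 4·3 + 1).
31: Group B (31 = 4·7 + 3).

Group A, Group B, Group B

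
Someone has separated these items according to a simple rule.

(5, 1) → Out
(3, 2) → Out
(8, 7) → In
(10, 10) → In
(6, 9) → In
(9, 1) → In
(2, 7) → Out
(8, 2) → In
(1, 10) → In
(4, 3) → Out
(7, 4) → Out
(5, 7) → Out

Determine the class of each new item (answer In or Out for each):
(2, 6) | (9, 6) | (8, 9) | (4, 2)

Out, In, In, Out

All 'In' examples share one property — max ≥ 8 — and every 'Out' example lacks it.
(2, 6) → max 6 → Out. (9, 6) → max 9 → In. (8, 9) → max 9 → In. (4, 2) → max 4 → Out.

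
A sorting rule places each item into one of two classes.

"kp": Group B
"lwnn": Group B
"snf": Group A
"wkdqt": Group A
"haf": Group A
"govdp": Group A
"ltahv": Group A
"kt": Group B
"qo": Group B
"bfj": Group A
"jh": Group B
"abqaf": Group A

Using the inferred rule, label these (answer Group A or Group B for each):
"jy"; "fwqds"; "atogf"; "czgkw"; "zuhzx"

Looking at the examples, the only property every 'Group A' case has and every 'Group B' case lacks is: odd length.

Group B, Group A, Group A, Group A, Group A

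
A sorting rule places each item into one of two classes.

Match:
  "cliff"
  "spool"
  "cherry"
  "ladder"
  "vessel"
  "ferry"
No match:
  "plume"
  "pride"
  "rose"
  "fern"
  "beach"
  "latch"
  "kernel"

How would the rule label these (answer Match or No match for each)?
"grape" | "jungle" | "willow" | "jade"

A rule that fits every label: has a double letter — true of each 'Match' example, false of each 'No match' one.
"grape": No match (no doubled letter).
"jungle": No match (no doubled letter).
"willow": Match ('ll' doubled).
"jade": No match (no doubled letter).

No match, No match, Match, No match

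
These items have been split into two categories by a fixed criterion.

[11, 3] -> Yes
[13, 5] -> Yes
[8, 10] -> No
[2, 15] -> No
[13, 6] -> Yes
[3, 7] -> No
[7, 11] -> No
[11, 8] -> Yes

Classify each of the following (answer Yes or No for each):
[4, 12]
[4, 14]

Every 'Yes' example satisfies: first > second. None of the 'No' examples do.
[4, 12] — 4 < 12, hence No. [4, 14] — 4 < 14, hence No.

No, No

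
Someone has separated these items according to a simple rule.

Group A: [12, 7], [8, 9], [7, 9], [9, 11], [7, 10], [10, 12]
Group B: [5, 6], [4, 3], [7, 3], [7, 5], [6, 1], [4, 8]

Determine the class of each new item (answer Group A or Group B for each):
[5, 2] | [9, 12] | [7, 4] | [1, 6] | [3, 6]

The common property of the 'Group A' items is: sum ≥ 16. No 'Group B' item has it.
Group B: [5, 2], since 5+2 = 7.
Group A: [9, 12], since 9+12 = 21.
Group B: [7, 4], since 7+4 = 11.
Group B: [1, 6], since 1+6 = 7.
Group B: [3, 6], since 3+6 = 9.

Group B, Group A, Group B, Group B, Group B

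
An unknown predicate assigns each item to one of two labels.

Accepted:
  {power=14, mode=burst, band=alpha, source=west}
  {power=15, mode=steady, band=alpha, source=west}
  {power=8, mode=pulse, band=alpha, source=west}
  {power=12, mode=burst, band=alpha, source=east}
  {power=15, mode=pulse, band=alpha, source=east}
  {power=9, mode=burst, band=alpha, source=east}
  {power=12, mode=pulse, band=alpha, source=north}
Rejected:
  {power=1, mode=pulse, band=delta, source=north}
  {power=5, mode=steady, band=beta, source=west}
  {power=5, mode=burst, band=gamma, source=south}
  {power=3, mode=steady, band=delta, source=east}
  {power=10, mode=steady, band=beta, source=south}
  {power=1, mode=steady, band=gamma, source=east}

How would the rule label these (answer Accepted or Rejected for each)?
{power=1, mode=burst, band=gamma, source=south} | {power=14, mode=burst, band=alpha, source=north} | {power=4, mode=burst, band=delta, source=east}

Rejected, Accepted, Rejected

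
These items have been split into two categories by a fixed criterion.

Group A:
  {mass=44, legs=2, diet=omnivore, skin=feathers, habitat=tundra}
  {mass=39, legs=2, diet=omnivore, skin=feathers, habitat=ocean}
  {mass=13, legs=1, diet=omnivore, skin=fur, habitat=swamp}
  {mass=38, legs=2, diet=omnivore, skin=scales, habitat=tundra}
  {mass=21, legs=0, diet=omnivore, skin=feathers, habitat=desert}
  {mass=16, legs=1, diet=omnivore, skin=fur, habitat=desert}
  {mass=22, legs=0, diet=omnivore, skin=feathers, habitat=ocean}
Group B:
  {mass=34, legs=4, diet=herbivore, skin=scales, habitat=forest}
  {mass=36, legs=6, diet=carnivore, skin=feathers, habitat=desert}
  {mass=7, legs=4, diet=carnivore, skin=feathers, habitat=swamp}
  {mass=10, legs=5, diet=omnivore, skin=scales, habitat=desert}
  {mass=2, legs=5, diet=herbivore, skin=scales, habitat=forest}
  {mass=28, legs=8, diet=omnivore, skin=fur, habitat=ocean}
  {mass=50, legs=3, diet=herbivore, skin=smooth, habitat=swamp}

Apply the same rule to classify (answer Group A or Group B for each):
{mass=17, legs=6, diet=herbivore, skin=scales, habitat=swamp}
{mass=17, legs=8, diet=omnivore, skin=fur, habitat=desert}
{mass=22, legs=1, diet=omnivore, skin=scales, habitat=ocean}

Group B, Group B, Group A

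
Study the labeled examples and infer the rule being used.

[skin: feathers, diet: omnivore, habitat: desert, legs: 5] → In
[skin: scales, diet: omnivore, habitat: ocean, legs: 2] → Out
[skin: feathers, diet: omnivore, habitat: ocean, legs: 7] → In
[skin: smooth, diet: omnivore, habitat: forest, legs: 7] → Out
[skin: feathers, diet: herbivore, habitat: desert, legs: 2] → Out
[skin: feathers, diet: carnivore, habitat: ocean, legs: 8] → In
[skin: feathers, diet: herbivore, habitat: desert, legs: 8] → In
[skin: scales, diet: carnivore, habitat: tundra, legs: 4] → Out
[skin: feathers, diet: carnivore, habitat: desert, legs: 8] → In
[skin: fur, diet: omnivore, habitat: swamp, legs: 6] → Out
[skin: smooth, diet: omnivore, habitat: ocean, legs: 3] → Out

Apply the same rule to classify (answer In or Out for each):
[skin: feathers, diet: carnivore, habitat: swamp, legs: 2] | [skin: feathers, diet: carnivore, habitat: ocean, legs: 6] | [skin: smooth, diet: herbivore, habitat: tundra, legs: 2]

The classifier is using: skin is feathers AND legs ≥ 3.

Out, In, Out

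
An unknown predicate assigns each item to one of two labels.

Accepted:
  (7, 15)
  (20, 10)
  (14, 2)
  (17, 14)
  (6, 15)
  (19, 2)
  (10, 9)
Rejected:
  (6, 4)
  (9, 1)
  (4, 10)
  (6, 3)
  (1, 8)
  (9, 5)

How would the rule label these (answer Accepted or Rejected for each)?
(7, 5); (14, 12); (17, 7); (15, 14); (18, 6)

Rejected, Accepted, Accepted, Accepted, Accepted

All 'Accepted' examples share one property — sum ≥ 16 — and every 'Rejected' example lacks it.
(7, 5): Rejected (7+5 = 12). (14, 12): Accepted (14+12 = 26). (17, 7): Accepted (17+7 = 24). (15, 14): Accepted (15+14 = 29). (18, 6): Accepted (18+6 = 24).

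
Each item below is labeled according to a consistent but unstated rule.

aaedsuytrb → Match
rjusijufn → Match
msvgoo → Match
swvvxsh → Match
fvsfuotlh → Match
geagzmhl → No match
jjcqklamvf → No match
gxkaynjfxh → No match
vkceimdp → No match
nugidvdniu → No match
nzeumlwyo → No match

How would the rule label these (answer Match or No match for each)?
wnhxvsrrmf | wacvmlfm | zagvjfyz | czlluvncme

Match, No match, No match, No match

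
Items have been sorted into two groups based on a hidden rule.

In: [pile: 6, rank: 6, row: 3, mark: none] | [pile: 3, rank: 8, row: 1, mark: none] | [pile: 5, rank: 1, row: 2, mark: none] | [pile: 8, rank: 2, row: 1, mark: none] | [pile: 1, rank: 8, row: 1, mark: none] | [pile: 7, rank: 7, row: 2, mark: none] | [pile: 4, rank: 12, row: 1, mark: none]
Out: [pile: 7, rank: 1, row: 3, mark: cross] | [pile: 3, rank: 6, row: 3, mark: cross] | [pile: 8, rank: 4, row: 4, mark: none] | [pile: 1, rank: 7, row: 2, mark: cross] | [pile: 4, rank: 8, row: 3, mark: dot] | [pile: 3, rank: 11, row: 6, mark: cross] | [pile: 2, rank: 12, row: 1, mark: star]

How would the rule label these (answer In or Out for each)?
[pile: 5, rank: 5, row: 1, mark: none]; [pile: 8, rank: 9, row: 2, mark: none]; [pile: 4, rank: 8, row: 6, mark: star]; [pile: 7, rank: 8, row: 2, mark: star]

The common property of the 'In' items is: mark is none AND row ≤ 3. No 'Out' item has it.
[pile: 5, rank: 5, row: 1, mark: none]: In (mark is none, row = 1).
[pile: 8, rank: 9, row: 2, mark: none]: In (mark is none, row = 2).
[pile: 4, rank: 8, row: 6, mark: star]: Out (mark is star, row = 6).
[pile: 7, rank: 8, row: 2, mark: star]: Out (mark is star, row = 2).

In, In, Out, Out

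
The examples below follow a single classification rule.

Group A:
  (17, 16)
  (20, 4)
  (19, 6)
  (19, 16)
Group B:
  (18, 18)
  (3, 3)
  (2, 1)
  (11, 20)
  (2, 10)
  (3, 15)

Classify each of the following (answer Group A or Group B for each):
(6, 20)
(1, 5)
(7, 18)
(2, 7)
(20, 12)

Group B, Group B, Group B, Group B, Group A

Rule: first > second AND second is even. This holds for each 'Group A' example and fails for each 'Group B' one.
(6, 20): Group B (6 < 20, second 20). (1, 5): Group B (1 < 5, second 5). (7, 18): Group B (7 < 18, second 18). (2, 7): Group B (2 < 7, second 7). (20, 12): Group A (20 > 12, second 12).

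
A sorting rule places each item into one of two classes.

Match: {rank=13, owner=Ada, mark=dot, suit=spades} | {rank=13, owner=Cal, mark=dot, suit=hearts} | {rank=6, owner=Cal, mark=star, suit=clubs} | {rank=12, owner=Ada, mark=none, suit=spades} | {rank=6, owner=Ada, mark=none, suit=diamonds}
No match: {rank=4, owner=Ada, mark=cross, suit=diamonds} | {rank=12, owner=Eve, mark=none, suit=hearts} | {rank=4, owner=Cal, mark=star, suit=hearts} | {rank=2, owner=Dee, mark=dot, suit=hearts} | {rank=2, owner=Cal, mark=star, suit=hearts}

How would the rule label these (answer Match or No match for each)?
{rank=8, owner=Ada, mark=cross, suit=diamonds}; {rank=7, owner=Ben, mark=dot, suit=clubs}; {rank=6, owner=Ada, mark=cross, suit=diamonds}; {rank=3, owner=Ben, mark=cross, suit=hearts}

Match, Match, Match, No match

One predicate separates the groups cleanly: owner is not Eve AND rank ≥ 6.
{rank=8, owner=Ada, mark=cross, suit=diamonds}: owner is Ada, rank = 8 — has this property, so Match.
{rank=7, owner=Ben, mark=dot, suit=clubs}: owner is Ben, rank = 7 — has this property, so Match.
{rank=6, owner=Ada, mark=cross, suit=diamonds}: owner is Ada, rank = 6 — has this property, so Match.
{rank=3, owner=Ben, mark=cross, suit=hearts}: owner is Ben, rank = 3 — doesn't qualify, so No match.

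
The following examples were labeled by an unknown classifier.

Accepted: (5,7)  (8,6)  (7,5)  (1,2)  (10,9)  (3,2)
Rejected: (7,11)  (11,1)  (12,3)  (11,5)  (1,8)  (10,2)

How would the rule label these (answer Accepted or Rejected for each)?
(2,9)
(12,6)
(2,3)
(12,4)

The classifier is using: |first − second| ≤ 2.
Rejected: (2,9), since |2−9| = 7.
Rejected: (12,6), since |12−6| = 6.
Accepted: (2,3), since |2−3| = 1.
Rejected: (12,4), since |12−4| = 8.

Rejected, Rejected, Accepted, Rejected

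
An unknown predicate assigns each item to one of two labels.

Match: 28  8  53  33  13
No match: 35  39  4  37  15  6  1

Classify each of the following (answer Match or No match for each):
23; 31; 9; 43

Match, No match, No match, Match

Every 'Match' example satisfies: ≡ 3 (mod 5). None of the 'No match' examples do.
23: Match (23 mod 5 = 3).
31: No match (31 mod 5 = 1).
9: No match (9 mod 5 = 4).
43: Match (43 mod 5 = 3).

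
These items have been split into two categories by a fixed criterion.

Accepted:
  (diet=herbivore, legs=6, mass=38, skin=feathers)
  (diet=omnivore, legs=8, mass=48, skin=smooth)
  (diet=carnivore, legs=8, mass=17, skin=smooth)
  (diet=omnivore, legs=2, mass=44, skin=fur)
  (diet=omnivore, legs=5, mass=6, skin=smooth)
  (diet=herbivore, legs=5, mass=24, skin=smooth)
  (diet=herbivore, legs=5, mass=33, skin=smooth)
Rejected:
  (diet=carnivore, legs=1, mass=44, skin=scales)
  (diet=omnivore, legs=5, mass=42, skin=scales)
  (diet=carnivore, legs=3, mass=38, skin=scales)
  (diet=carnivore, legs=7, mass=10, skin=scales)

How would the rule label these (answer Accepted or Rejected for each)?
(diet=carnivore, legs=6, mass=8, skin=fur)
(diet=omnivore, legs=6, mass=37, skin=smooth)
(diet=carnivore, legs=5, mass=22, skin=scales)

Accepted, Accepted, Rejected

Every 'Accepted' example satisfies: skin is not scales. None of the 'Rejected' examples do.
(diet=carnivore, legs=6, mass=8, skin=fur) — skin is fur, hence Accepted. (diet=omnivore, legs=6, mass=37, skin=smooth) — skin is smooth, hence Accepted. (diet=carnivore, legs=5, mass=22, skin=scales) — skin is scales, hence Rejected.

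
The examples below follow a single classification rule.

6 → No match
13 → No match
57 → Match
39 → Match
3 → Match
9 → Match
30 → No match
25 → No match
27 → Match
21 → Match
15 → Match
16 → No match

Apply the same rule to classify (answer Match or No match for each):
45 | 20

Match, No match

Rule: ≡ 3 (mod 6). This holds for each 'Match' example and fails for each 'No match' one.
45 → 45 mod 6 = 3 → Match. 20 → 20 mod 6 = 2 → No match.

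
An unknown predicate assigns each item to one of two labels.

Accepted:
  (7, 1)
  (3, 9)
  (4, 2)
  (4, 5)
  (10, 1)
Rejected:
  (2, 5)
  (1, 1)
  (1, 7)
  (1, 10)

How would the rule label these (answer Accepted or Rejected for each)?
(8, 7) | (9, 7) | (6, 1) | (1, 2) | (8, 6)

The common property of the 'Accepted' items is: first ≥ 3. No 'Rejected' item has it.
(8, 7): first 8, matches → Accepted. (9, 7): first 9, matches → Accepted. (6, 1): first 6, matches → Accepted. (1, 2): first 1, does not fit → Rejected. (8, 6): first 8, matches → Accepted.

Accepted, Accepted, Accepted, Rejected, Accepted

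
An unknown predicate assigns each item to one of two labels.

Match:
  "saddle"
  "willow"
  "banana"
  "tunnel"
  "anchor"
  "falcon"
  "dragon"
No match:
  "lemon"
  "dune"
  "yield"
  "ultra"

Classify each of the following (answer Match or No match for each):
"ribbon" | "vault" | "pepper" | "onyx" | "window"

One predicate separates the groups cleanly: length 6.

Match, No match, Match, No match, Match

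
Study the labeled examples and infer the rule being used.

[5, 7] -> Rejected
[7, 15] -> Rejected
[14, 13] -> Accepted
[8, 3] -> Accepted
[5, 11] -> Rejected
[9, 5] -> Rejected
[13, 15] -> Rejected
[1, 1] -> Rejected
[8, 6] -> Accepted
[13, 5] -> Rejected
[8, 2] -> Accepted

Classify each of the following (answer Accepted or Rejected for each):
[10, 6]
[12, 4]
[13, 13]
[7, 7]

The pattern is that an item is 'Accepted' exactly when: first is even.

Accepted, Accepted, Rejected, Rejected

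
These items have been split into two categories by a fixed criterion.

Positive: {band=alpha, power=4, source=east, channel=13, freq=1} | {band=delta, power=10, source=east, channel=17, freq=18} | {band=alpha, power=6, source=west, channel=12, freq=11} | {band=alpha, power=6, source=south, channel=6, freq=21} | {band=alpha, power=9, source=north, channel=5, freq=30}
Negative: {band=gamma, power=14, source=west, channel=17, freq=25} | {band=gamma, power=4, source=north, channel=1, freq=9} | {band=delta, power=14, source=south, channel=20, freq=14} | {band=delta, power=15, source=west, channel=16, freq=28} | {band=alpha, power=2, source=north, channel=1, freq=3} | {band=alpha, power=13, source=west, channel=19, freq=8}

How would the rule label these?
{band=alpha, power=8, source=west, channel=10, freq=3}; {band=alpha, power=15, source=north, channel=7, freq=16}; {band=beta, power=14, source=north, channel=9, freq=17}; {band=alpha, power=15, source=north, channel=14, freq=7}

Rule: channel ≥ 5 AND power ≤ 10. This holds for each 'Positive' example and fails for each 'Negative' one.
{band=alpha, power=8, source=west, channel=10, freq=3}: Positive (channel = 10, power = 8).
{band=alpha, power=15, source=north, channel=7, freq=16}: Negative (channel = 7, power = 15).
{band=beta, power=14, source=north, channel=9, freq=17}: Negative (channel = 9, power = 14).
{band=alpha, power=15, source=north, channel=14, freq=7}: Negative (channel = 14, power = 15).

Positive, Negative, Negative, Negative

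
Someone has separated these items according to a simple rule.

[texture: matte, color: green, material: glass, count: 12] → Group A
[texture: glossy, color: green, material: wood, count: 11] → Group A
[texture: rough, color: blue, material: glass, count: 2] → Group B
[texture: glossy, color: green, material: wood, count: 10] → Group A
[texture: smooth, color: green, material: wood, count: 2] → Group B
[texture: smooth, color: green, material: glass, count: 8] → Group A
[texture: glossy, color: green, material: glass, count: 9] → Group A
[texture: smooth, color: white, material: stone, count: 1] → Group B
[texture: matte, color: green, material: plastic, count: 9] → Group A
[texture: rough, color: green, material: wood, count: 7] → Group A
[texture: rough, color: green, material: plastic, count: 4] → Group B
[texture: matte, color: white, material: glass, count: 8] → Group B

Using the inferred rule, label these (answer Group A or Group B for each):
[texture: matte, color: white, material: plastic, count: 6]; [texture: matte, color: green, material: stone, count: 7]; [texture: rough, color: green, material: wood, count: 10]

Group B, Group A, Group A

One predicate separates the groups cleanly: color is green AND count ≥ 7.
Group B: [texture: matte, color: white, material: plastic, count: 6], since color is white, count = 6.
Group A: [texture: matte, color: green, material: stone, count: 7], since color is green, count = 7.
Group A: [texture: rough, color: green, material: wood, count: 10], since color is green, count = 10.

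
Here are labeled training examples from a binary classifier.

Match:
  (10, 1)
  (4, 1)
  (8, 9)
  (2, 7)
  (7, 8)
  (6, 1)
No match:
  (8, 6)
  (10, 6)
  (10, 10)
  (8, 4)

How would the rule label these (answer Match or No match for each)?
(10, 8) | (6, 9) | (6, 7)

No match, Match, Match

All 'Match' examples share one property — sum is odd — and every 'No match' example lacks it.
(10, 8): No match (10+8 = 18).
(6, 9): Match (6+9 = 15).
(6, 7): Match (6+7 = 13).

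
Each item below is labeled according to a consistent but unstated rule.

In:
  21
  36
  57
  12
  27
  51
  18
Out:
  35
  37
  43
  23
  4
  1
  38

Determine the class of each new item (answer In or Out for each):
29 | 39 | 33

Out, In, In

The classifier is using: multiple of 3.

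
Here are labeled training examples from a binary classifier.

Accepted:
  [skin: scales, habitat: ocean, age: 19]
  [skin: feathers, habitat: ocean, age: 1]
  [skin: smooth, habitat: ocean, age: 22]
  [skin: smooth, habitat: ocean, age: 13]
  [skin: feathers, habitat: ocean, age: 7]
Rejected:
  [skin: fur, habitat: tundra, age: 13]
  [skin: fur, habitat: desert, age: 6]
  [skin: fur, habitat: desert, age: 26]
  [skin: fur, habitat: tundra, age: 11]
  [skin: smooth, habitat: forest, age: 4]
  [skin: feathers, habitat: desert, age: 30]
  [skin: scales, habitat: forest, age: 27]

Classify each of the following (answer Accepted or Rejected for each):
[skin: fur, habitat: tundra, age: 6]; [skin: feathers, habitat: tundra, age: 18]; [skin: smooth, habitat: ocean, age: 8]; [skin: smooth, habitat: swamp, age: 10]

The distinguishing property — habitat is ocean — holds for all the 'Accepted' cases and none of the 'Rejected' cases.
Rejected: [skin: fur, habitat: tundra, age: 6], since habitat is tundra. Rejected: [skin: feathers, habitat: tundra, age: 18], since habitat is tundra. Accepted: [skin: smooth, habitat: ocean, age: 8], since habitat is ocean. Rejected: [skin: smooth, habitat: swamp, age: 10], since habitat is swamp.

Rejected, Rejected, Accepted, Rejected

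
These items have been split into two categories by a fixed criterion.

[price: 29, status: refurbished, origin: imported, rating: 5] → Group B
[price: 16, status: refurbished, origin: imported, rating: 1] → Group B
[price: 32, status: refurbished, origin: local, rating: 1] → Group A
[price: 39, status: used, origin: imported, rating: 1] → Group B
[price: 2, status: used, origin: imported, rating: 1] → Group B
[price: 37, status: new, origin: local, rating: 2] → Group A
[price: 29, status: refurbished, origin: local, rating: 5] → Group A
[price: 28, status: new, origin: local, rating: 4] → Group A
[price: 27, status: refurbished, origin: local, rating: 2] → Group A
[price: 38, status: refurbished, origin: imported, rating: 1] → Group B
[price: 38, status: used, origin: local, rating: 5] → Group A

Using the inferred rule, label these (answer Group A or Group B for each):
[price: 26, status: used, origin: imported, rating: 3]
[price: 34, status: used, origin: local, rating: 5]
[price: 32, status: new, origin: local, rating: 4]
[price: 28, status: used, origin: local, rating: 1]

The pattern is that an item is 'Group A' exactly when: origin is local.
[price: 26, status: used, origin: imported, rating: 3]: origin is imported, doesn't qualify → Group B.
[price: 34, status: used, origin: local, rating: 5]: origin is local, matches → Group A.
[price: 32, status: new, origin: local, rating: 4]: origin is local, matches → Group A.
[price: 28, status: used, origin: local, rating: 1]: origin is local, matches → Group A.

Group B, Group A, Group A, Group A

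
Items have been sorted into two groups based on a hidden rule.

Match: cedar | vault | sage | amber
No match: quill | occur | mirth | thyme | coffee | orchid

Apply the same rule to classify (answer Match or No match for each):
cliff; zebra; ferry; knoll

No match, Match, No match, No match

A rule that fits every label: contains 'a' — true of each 'Match' example, false of each 'No match' one.
cliff: No match (no 'a'). zebra: Match (has 'a'). ferry: No match (no 'a'). knoll: No match (no 'a').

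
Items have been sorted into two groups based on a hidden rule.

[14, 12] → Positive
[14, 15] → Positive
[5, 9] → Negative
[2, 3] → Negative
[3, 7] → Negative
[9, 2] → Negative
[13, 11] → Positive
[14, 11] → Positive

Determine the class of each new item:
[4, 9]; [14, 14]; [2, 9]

Negative, Positive, Negative

The rule appears to be: sum ≥ 24.
[4, 9]: Negative (4+9 = 13). [14, 14]: Positive (14+14 = 28). [2, 9]: Negative (2+9 = 11).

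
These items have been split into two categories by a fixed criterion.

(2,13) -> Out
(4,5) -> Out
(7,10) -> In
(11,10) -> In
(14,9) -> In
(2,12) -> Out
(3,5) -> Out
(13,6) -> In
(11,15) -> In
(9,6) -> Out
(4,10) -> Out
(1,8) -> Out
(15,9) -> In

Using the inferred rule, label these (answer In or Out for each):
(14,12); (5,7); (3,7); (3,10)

In, Out, Out, Out

The common property of the 'In' items is: sum ≥ 17. No 'Out' item has it.
(14,12) — 14+12 = 26, hence In.
(5,7) — 5+7 = 12, hence Out.
(3,7) — 3+7 = 10, hence Out.
(3,10) — 3+10 = 13, hence Out.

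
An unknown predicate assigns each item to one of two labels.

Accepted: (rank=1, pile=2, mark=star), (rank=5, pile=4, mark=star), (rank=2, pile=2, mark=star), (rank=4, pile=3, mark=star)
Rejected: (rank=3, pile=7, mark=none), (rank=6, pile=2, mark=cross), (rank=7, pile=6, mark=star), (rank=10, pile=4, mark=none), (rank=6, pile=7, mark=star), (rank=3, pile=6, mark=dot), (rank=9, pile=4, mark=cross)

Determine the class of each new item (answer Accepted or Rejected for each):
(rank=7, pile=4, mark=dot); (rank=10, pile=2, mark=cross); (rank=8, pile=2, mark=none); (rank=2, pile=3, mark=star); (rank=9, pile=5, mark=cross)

The rule appears to be: mark is star AND pile ≤ 4.
(rank=7, pile=4, mark=dot): mark is dot, pile = 4, does not fit → Rejected. (rank=10, pile=2, mark=cross): mark is cross, pile = 2, does not fit → Rejected. (rank=8, pile=2, mark=none): mark is none, pile = 2, does not fit → Rejected. (rank=2, pile=3, mark=star): mark is star, pile = 3, qualifies → Accepted. (rank=9, pile=5, mark=cross): mark is cross, pile = 5, does not fit → Rejected.

Rejected, Rejected, Rejected, Accepted, Rejected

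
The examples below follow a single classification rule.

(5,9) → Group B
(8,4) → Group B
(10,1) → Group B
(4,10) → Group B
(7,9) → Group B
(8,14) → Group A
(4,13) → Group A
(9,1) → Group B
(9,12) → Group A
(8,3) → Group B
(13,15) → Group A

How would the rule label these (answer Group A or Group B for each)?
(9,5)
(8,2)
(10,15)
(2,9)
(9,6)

A rule that fits every label: sum ≥ 17 — true of each 'Group A' example, false of each 'Group B' one.

Group B, Group B, Group A, Group B, Group B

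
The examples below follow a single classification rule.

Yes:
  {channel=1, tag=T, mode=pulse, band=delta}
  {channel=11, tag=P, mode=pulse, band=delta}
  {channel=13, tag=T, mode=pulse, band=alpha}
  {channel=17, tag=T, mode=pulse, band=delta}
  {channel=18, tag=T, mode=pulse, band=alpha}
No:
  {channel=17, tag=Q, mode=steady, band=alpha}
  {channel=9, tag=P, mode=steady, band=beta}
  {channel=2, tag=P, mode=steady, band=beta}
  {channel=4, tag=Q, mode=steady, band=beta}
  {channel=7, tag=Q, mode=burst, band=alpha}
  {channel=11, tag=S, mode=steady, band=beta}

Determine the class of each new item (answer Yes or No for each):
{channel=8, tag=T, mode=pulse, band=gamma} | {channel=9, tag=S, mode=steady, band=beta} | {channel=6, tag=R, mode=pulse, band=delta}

The common property of the 'Yes' items is: mode is pulse. No 'No' item has it.
{channel=8, tag=T, mode=pulse, band=gamma}: Yes (mode is pulse).
{channel=9, tag=S, mode=steady, band=beta}: No (mode is steady).
{channel=6, tag=R, mode=pulse, band=delta}: Yes (mode is pulse).

Yes, No, Yes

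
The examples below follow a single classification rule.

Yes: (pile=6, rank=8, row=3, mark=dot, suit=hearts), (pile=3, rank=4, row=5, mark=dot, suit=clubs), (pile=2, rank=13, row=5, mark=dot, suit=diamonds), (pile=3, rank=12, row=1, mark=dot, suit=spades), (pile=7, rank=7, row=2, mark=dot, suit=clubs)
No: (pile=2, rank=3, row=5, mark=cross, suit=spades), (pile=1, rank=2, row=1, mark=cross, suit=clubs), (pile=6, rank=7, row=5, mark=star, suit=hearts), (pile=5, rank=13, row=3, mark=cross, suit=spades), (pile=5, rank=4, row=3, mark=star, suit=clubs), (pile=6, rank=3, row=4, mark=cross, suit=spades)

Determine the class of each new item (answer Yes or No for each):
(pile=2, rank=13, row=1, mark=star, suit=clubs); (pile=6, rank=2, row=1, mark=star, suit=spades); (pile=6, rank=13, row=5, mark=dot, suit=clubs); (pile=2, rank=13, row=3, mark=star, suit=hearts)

Checking candidate rules against both groups, what survives is: mark is dot.
(pile=2, rank=13, row=1, mark=star, suit=clubs): No (mark is star). (pile=6, rank=2, row=1, mark=star, suit=spades): No (mark is star). (pile=6, rank=13, row=5, mark=dot, suit=clubs): Yes (mark is dot). (pile=2, rank=13, row=3, mark=star, suit=hearts): No (mark is star).

No, No, Yes, No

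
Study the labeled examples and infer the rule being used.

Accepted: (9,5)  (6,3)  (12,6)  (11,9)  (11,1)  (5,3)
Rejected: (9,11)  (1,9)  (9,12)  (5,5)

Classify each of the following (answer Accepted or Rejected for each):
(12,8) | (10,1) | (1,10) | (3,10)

Accepted, Accepted, Rejected, Rejected

Rule: first > second. This holds for each 'Accepted' example and fails for each 'Rejected' one.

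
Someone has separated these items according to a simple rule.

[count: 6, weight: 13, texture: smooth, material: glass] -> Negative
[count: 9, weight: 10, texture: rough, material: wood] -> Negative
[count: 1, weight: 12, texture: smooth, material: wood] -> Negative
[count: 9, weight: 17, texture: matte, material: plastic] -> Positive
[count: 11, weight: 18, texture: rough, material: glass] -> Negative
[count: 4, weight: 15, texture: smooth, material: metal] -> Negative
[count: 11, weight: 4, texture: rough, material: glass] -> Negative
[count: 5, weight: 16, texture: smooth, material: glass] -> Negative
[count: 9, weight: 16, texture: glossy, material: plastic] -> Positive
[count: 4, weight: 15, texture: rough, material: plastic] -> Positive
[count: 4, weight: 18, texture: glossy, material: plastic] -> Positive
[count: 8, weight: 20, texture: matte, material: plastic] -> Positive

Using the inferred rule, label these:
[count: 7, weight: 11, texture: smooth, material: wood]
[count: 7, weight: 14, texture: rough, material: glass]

Looking at the examples, the only property every 'Positive' case has and every 'Negative' case lacks is: material is plastic.
[count: 7, weight: 11, texture: smooth, material: wood]: material is wood, doesn't match → Negative.
[count: 7, weight: 14, texture: rough, material: glass]: material is glass, doesn't match → Negative.

Negative, Negative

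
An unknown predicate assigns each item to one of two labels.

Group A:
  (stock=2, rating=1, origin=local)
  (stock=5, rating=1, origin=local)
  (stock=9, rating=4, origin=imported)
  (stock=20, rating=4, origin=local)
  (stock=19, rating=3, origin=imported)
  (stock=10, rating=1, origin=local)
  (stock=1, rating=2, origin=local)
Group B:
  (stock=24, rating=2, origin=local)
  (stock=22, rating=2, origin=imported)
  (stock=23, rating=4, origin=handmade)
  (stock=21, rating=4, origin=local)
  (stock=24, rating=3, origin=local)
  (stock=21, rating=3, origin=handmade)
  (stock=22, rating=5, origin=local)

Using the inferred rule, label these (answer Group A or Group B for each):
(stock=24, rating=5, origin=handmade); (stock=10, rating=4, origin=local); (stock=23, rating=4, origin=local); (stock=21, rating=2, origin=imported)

Group B, Group A, Group B, Group B

The pattern is that an item is 'Group A' exactly when: stock ≤ 20.
(stock=24, rating=5, origin=handmade): stock = 24, doesn't match → Group B. (stock=10, rating=4, origin=local): stock = 10, meets the rule → Group A. (stock=23, rating=4, origin=local): stock = 23, doesn't match → Group B. (stock=21, rating=2, origin=imported): stock = 21, doesn't match → Group B.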